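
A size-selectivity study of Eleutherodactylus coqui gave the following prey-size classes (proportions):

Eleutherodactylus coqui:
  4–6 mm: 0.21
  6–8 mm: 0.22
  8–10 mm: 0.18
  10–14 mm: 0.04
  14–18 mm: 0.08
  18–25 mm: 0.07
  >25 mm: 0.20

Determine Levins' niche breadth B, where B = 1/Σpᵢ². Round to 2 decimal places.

Σpᵢ² = 0.21² + 0.22² + 0.18² + 0.04² + 0.08² + 0.07² + 0.20² = 0.0441 + 0.0484 + 0.0324 + 0.0016 + 0.0064 + 0.0049 + 0.0400 = 0.1778
B = 1 / 0.1778 = 5.6243

5.62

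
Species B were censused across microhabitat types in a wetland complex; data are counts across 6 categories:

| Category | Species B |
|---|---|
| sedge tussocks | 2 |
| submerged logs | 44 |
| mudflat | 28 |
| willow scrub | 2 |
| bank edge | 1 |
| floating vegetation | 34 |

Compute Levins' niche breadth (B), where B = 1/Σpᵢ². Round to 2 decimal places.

3.17

Proportions for Species B (n=111): 2/111=0.0180, 44/111=0.3964, 28/111=0.2523, 2/111=0.0180, 1/111=0.0090, 34/111=0.3063
Σpᵢ² = 0.0180² + 0.3964² + 0.2523² + 0.0180² + 0.0090² + 0.3063² = 0.000324 + 0.157133 + 0.063655 + 0.000324 + 0.000081 + 0.093820 = 0.315337
B = 1 / 0.315337 = 3.1712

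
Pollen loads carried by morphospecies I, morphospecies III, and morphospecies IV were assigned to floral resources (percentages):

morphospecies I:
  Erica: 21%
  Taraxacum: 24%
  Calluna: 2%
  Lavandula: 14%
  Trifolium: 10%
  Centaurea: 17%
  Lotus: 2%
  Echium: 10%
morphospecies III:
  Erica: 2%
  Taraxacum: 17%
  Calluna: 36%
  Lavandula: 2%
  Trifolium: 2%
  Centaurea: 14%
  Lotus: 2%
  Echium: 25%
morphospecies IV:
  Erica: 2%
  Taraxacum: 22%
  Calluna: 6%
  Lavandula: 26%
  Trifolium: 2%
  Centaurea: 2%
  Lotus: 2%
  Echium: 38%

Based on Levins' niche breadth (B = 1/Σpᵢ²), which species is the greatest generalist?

morphospecies I

Convert percentages to proportions (divide by 100).
Σp_Iᵢ² = 0.21² + 0.24² + 0.02² + 0.14² + 0.10² + 0.17² + 0.02² + 0.10² = 0.0441 + 0.0576 + 0.0004 + 0.0196 + 0.0100 + 0.0289 + 0.0004 + 0.0100 = 0.1710
B_I = 1 / 0.1710 = 5.8480
Σp_IIIᵢ² = 0.02² + 0.17² + 0.36² + 0.02² + 0.02² + 0.14² + 0.02² + 0.25² = 0.0004 + 0.0289 + 0.1296 + 0.0004 + 0.0004 + 0.0196 + 0.0004 + 0.0625 = 0.2422
B_III = 1 / 0.2422 = 4.1288
Σp_IVᵢ² = 0.02² + 0.22² + 0.06² + 0.26² + 0.02² + 0.02² + 0.02² + 0.38² = 0.0004 + 0.0484 + 0.0036 + 0.0676 + 0.0004 + 0.0004 + 0.0004 + 0.1444 = 0.2656
B_IV = 1 / 0.2656 = 3.7651
Highest B → broadest niche (most generalist): morphospecies I (B = 5.85).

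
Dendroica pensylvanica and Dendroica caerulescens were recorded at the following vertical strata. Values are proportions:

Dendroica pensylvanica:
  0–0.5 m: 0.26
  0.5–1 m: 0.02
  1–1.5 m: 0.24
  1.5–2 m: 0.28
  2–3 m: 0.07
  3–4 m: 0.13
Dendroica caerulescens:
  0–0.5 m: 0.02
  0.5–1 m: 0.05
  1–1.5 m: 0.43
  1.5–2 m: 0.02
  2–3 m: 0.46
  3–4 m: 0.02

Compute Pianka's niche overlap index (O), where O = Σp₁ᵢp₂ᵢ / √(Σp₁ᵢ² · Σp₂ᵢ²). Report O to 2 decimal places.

Σ p₁ᵢp₂ᵢ = 0.0052 + 0.0010 + 0.1032 + 0.0056 + 0.0322 + 0.0026 = 0.1498
Σp_1ᵢ² = 0.26² + 0.02² + 0.24² + 0.28² + 0.07² + 0.13² = 0.0676 + 0.0004 + 0.0576 + 0.0784 + 0.0049 + 0.0169 = 0.2258
Σp_2ᵢ² = 0.02² + 0.05² + 0.43² + 0.02² + 0.46² + 0.02² = 0.0004 + 0.0025 + 0.1849 + 0.0004 + 0.2116 + 0.0004 = 0.4002
O = 0.1498 / √(0.2258 × 0.4002) = 0.1498 / 0.30061 = 0.4983

0.50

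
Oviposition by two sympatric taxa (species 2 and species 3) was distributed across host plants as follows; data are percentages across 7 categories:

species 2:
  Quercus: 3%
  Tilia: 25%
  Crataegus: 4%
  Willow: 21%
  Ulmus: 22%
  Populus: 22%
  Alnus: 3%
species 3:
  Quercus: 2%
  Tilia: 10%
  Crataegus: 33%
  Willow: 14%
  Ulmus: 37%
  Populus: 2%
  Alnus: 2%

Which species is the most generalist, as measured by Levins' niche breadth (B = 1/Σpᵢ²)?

Convert percentages to proportions (divide by 100).
Σp_2ᵢ² = 0.03² + 0.25² + 0.04² + 0.21² + 0.22² + 0.22² + 0.03² = 0.0009 + 0.0625 + 0.0016 + 0.0441 + 0.0484 + 0.0484 + 0.0009 = 0.2068
B_2 = 1 / 0.2068 = 4.8356
Σp_3ᵢ² = 0.02² + 0.10² + 0.33² + 0.14² + 0.37² + 0.02² + 0.02² = 0.0004 + 0.0100 + 0.1089 + 0.0196 + 0.1369 + 0.0004 + 0.0004 = 0.2766
B_3 = 1 / 0.2766 = 3.6153
Highest B → broadest niche (most generalist): species 2 (B = 4.84).

species 2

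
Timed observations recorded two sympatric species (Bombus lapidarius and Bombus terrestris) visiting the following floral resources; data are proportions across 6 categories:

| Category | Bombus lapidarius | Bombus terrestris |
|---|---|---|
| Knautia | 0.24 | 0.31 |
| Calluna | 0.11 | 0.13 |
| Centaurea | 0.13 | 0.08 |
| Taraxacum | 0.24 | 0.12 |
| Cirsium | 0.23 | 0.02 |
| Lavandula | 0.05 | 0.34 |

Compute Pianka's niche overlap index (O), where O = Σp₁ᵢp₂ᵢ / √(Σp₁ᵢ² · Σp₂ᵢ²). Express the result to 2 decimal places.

Σ p₁ᵢp₂ᵢ = 0.0744 + 0.0143 + 0.0104 + 0.0288 + 0.0046 + 0.0170 = 0.1495
Σp_1ᵢ² = 0.24² + 0.11² + 0.13² + 0.24² + 0.23² + 0.05² = 0.0576 + 0.0121 + 0.0169 + 0.0576 + 0.0529 + 0.0025 = 0.1996
Σp_2ᵢ² = 0.31² + 0.13² + 0.08² + 0.12² + 0.02² + 0.34² = 0.0961 + 0.0169 + 0.0064 + 0.0144 + 0.0004 + 0.1156 = 0.2498
O = 0.1495 / √(0.1996 × 0.2498) = 0.1495 / 0.22329 = 0.6695

0.67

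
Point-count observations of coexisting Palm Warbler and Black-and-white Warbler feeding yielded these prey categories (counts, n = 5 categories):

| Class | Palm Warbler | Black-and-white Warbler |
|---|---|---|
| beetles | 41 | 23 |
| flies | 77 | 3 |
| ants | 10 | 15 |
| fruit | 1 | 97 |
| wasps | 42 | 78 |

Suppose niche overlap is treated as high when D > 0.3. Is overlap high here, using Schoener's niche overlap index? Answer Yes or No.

Yes

Proportions for Palm Warbler (n=171): 41/171=0.2398, 77/171=0.4503, 10/171=0.0585, 1/171=0.0058, 42/171=0.2456
Proportions for Black-and-white Warbler (n=216): 23/216=0.1065, 3/216=0.0139, 15/216=0.0694, 97/216=0.4491, 78/216=0.3611
Σ|p₁ᵢ − p₂ᵢ| = 0.1333 + 0.4364 + 0.0109 + 0.4433 + 0.1155 = 1.1394
D = 1 − ½ × 1.1394 = 1 − 0.56970 = 0.43030
D = 0.43030 > 0.3 → Yes.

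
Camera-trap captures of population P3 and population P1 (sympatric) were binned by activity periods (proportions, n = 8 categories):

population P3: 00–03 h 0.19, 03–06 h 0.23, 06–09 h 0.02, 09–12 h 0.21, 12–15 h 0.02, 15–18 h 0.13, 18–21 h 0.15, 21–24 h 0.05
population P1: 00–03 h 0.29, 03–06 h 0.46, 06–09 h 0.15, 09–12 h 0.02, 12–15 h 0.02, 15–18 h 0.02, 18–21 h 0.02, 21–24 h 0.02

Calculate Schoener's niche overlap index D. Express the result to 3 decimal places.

Σ|p₁ᵢ − p₂ᵢ| = 0.10 + 0.23 + 0.13 + 0.19 + 0.00 + 0.11 + 0.13 + 0.03 = 0.92
D = 1 − ½ × 0.92 = 1 − 0.460 = 0.54000

0.540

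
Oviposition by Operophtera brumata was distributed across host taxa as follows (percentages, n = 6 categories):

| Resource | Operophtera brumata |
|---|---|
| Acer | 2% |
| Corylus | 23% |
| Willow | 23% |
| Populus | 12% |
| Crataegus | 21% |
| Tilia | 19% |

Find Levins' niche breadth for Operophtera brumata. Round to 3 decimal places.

Convert percentages to proportions (divide by 100).
Σpᵢ² = 0.02² + 0.23² + 0.23² + 0.12² + 0.21² + 0.19² = 0.0004 + 0.0529 + 0.0529 + 0.0144 + 0.0441 + 0.0361 = 0.2008
B = 1 / 0.2008 = 4.98008

4.980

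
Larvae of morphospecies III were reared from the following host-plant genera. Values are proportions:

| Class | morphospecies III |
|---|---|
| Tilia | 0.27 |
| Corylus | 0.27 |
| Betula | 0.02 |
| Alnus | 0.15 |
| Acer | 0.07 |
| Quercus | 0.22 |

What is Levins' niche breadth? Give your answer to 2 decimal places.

4.50

Σpᵢ² = 0.27² + 0.27² + 0.02² + 0.15² + 0.07² + 0.22² = 0.0729 + 0.0729 + 0.0004 + 0.0225 + 0.0049 + 0.0484 = 0.2220
B = 1 / 0.2220 = 4.5045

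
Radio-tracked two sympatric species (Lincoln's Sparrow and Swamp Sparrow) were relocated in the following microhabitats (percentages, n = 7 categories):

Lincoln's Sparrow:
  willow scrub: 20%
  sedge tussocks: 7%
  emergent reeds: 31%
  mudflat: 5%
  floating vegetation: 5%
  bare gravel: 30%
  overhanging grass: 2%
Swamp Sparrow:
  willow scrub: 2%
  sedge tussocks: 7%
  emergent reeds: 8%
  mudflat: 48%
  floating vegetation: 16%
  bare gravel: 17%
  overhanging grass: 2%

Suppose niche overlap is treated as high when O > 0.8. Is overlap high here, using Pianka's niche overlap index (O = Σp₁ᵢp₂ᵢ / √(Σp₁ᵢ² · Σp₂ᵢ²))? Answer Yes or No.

No

Convert percentages to proportions (divide by 100).
Σ p₁ᵢp₂ᵢ = 0.0040 + 0.0049 + 0.0248 + 0.0240 + 0.0080 + 0.0510 + 0.0004 = 0.1171
Σp_1ᵢ² = 0.20² + 0.07² + 0.31² + 0.05² + 0.05² + 0.30² + 0.02² = 0.0400 + 0.0049 + 0.0961 + 0.0025 + 0.0025 + 0.0900 + 0.0004 = 0.2364
Σp_2ᵢ² = 0.02² + 0.07² + 0.08² + 0.48² + 0.16² + 0.17² + 0.02² = 0.0004 + 0.0049 + 0.0064 + 0.2304 + 0.0256 + 0.0289 + 0.0004 = 0.2970
O = 0.1171 / √(0.2364 × 0.2970) = 0.1171 / 0.26497 = 0.4419
O = 0.4419 < 0.8 → No.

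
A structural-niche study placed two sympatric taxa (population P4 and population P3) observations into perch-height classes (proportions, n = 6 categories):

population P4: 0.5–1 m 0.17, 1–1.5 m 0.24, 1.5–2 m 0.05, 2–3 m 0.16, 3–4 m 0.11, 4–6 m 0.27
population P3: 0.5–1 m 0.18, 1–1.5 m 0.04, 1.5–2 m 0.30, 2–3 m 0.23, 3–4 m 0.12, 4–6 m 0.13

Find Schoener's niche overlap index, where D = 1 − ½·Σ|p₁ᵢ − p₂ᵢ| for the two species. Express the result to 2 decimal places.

Σ|p₁ᵢ − p₂ᵢ| = 0.01 + 0.20 + 0.25 + 0.07 + 0.01 + 0.14 = 0.68
D = 1 − ½ × 0.68 = 1 − 0.340 = 0.6600

0.66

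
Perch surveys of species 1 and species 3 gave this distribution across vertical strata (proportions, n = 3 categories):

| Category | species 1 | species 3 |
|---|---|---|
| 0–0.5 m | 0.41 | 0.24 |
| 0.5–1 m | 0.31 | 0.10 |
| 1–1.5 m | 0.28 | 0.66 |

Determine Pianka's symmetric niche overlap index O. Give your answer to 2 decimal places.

0.76

Σ p₁ᵢp₂ᵢ = 0.0984 + 0.0310 + 0.1848 = 0.3142
Σp_1ᵢ² = 0.41² + 0.31² + 0.28² = 0.1681 + 0.0961 + 0.0784 = 0.3426
Σp_2ᵢ² = 0.24² + 0.10² + 0.66² = 0.0576 + 0.0100 + 0.4356 = 0.5032
O = 0.3142 / √(0.3426 × 0.5032) = 0.3142 / 0.41521 = 0.7567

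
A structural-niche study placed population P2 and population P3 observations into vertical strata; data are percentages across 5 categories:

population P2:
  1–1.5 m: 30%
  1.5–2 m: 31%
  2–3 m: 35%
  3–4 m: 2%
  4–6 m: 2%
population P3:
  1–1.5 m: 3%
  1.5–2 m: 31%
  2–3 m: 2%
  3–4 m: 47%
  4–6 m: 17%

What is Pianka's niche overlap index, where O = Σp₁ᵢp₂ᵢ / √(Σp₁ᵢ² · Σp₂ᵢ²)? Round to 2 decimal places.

Convert percentages to proportions (divide by 100).
Σ p₁ᵢp₂ᵢ = 0.0090 + 0.0961 + 0.0070 + 0.0094 + 0.0034 = 0.1249
Σp_1ᵢ² = 0.30² + 0.31² + 0.35² + 0.02² + 0.02² = 0.0900 + 0.0961 + 0.1225 + 0.0004 + 0.0004 = 0.3094
Σp_2ᵢ² = 0.03² + 0.31² + 0.02² + 0.47² + 0.17² = 0.0009 + 0.0961 + 0.0004 + 0.2209 + 0.0289 = 0.3472
O = 0.1249 / √(0.3094 × 0.3472) = 0.1249 / 0.32776 = 0.3811

0.38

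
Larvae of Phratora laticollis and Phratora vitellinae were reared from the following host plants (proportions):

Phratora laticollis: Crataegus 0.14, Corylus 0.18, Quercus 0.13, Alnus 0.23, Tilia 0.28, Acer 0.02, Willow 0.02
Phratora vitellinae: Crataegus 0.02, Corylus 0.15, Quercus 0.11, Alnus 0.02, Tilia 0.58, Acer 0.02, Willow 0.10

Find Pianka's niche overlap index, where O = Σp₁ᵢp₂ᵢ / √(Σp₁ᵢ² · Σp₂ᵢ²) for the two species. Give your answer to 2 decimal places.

0.77

Σ p₁ᵢp₂ᵢ = 0.0028 + 0.0270 + 0.0143 + 0.0046 + 0.1624 + 0.0004 + 0.0020 = 0.2135
Σp_1ᵢ² = 0.14² + 0.18² + 0.13² + 0.23² + 0.28² + 0.02² + 0.02² = 0.0196 + 0.0324 + 0.0169 + 0.0529 + 0.0784 + 0.0004 + 0.0004 = 0.2010
Σp_2ᵢ² = 0.02² + 0.15² + 0.11² + 0.02² + 0.58² + 0.02² + 0.10² = 0.0004 + 0.0225 + 0.0121 + 0.0004 + 0.3364 + 0.0004 + 0.0100 = 0.3822
O = 0.2135 / √(0.2010 × 0.3822) = 0.2135 / 0.27717 = 0.7703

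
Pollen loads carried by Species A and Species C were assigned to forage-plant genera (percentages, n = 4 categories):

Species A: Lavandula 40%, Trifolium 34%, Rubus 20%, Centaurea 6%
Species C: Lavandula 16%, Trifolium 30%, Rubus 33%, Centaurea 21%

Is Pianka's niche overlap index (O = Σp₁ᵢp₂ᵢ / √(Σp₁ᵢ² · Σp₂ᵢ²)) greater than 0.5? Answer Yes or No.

Yes

Convert percentages to proportions (divide by 100).
Σ p₁ᵢp₂ᵢ = 0.0640 + 0.1020 + 0.0660 + 0.0126 = 0.2446
Σp_1ᵢ² = 0.40² + 0.34² + 0.20² + 0.06² = 0.1600 + 0.1156 + 0.0400 + 0.0036 = 0.3192
Σp_2ᵢ² = 0.16² + 0.30² + 0.33² + 0.21² = 0.0256 + 0.0900 + 0.1089 + 0.0441 = 0.2686
O = 0.2446 / √(0.3192 × 0.2686) = 0.2446 / 0.29281 = 0.8354
O = 0.8354 > 0.5 → Yes.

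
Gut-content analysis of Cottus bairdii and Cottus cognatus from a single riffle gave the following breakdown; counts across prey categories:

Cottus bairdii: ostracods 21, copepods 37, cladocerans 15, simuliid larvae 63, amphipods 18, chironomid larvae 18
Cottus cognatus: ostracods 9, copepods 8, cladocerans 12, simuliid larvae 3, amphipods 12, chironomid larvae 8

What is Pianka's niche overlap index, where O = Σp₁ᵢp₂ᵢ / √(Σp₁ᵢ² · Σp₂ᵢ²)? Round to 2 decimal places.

Proportions for Cottus bairdii (n=172): 21/172=0.1221, 37/172=0.2151, 15/172=0.0872, 63/172=0.3663, 18/172=0.1047, 18/172=0.1047
Proportions for Cottus cognatus (n=52): 9/52=0.1731, 8/52=0.1538, 12/52=0.2308, 3/52=0.0577, 12/52=0.2308, 8/52=0.1538
Σ p₁ᵢp₂ᵢ = 0.021136 + 0.033082 + 0.020126 + 0.021136 + 0.024165 + 0.016103 = 0.135748
Σp_1ᵢ² = 0.1221² + 0.2151² + 0.0872² + 0.3663² + 0.1047² + 0.1047² = 0.014908 + 0.046268 + 0.007604 + 0.134176 + 0.010962 + 0.010962 = 0.224880
Σp_2ᵢ² = 0.1731² + 0.1538² + 0.2308² + 0.0577² + 0.2308² + 0.1538² = 0.029964 + 0.023654 + 0.053269 + 0.003329 + 0.053269 + 0.023654 = 0.187139
O = 0.135748 / √(0.224880 × 0.187139) = 0.135748 / 0.2051434 = 0.6617

0.66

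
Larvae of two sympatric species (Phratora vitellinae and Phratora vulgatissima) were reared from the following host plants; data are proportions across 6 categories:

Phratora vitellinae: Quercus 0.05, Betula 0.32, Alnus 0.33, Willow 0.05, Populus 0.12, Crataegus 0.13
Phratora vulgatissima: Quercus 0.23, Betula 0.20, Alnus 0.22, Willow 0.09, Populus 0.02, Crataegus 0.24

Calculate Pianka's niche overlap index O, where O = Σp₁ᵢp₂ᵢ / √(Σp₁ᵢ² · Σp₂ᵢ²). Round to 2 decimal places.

Σ p₁ᵢp₂ᵢ = 0.0115 + 0.0640 + 0.0726 + 0.0045 + 0.0024 + 0.0312 = 0.1862
Σp_1ᵢ² = 0.05² + 0.32² + 0.33² + 0.05² + 0.12² + 0.13² = 0.0025 + 0.1024 + 0.1089 + 0.0025 + 0.0144 + 0.0169 = 0.2476
Σp_2ᵢ² = 0.23² + 0.20² + 0.22² + 0.09² + 0.02² + 0.24² = 0.0529 + 0.0400 + 0.0484 + 0.0081 + 0.0004 + 0.0576 = 0.2074
O = 0.1862 / √(0.2476 × 0.2074) = 0.1862 / 0.22661 = 0.8217

0.82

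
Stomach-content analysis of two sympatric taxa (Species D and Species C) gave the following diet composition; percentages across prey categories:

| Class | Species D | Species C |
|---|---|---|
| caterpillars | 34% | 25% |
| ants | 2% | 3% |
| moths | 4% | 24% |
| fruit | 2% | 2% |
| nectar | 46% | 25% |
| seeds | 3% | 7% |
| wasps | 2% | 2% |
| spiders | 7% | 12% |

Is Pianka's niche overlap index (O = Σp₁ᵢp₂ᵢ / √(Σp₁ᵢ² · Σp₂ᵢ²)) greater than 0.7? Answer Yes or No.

Yes

Convert percentages to proportions (divide by 100).
Σ p₁ᵢp₂ᵢ = 0.0850 + 0.0006 + 0.0096 + 0.0004 + 0.1150 + 0.0021 + 0.0004 + 0.0084 = 0.2215
Σp_1ᵢ² = 0.34² + 0.02² + 0.04² + 0.02² + 0.46² + 0.03² + 0.02² + 0.07² = 0.1156 + 0.0004 + 0.0016 + 0.0004 + 0.2116 + 0.0009 + 0.0004 + 0.0049 = 0.3358
Σp_2ᵢ² = 0.25² + 0.03² + 0.24² + 0.02² + 0.25² + 0.07² + 0.02² + 0.12² = 0.0625 + 0.0009 + 0.0576 + 0.0004 + 0.0625 + 0.0049 + 0.0004 + 0.0144 = 0.2036
O = 0.2215 / √(0.3358 × 0.2036) = 0.2215 / 0.26147 = 0.8471
O = 0.8471 > 0.7 → Yes.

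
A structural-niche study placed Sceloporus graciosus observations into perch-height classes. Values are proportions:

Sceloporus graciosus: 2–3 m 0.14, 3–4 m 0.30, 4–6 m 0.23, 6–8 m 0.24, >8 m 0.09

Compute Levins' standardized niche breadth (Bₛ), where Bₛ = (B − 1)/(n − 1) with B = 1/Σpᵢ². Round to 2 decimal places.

Σpᵢ² = 0.14² + 0.30² + 0.23² + 0.24² + 0.09² = 0.0196 + 0.0900 + 0.0529 + 0.0576 + 0.0081 = 0.2282
B = 1 / 0.2282 = 4.3821
Bₛ = (B − 1)/(n − 1) = (4.3821 − 1)/(5 − 1) = 3.3821/4 = 0.8455

0.85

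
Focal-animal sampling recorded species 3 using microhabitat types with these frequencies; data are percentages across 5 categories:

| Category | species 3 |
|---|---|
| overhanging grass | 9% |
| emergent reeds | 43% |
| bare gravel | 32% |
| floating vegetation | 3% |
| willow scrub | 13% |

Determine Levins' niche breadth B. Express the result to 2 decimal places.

3.19

Convert percentages to proportions (divide by 100).
Σpᵢ² = 0.09² + 0.43² + 0.32² + 0.03² + 0.13² = 0.0081 + 0.1849 + 0.1024 + 0.0009 + 0.0169 = 0.3132
B = 1 / 0.3132 = 3.1928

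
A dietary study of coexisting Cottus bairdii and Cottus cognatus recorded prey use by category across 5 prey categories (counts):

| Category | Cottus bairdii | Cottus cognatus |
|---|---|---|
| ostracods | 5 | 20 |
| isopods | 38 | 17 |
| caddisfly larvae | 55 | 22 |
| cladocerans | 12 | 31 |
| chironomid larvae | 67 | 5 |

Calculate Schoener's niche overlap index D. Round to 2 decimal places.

0.56

Proportions for Cottus bairdii (n=177): 5/177=0.0282, 38/177=0.2147, 55/177=0.3107, 12/177=0.0678, 67/177=0.3785
Proportions for Cottus cognatus (n=95): 20/95=0.2105, 17/95=0.1789, 22/95=0.2316, 31/95=0.3263, 5/95=0.0526
Σ|p₁ᵢ − p₂ᵢ| = 0.1823 + 0.0358 + 0.0791 + 0.2585 + 0.3259 = 0.8816
D = 1 − ½ × 0.8816 = 1 − 0.44080 = 0.55920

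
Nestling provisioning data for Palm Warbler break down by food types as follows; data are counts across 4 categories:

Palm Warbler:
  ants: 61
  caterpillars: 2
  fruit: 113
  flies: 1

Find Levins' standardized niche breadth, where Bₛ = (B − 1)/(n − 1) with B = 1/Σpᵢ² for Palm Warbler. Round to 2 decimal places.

Proportions for Palm Warbler (n=177): 61/177=0.3446, 2/177=0.0113, 113/177=0.6384, 1/177=0.0056
Σpᵢ² = 0.3446² + 0.0113² + 0.6384² + 0.0056² = 0.118749 + 0.000128 + 0.407555 + 0.000031 = 0.526463
B = 1 / 0.526463 = 1.8995
Bₛ = (B − 1)/(n − 1) = (1.8995 − 1)/(4 − 1) = 0.8995/3 = 0.2998

0.30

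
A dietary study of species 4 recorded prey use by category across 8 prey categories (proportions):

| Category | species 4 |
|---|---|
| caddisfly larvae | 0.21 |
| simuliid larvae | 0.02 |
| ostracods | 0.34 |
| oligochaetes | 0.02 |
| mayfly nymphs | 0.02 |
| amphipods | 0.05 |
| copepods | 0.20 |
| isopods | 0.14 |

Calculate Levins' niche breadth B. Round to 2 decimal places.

4.48

Σpᵢ² = 0.21² + 0.02² + 0.34² + 0.02² + 0.02² + 0.05² + 0.20² + 0.14² = 0.0441 + 0.0004 + 0.1156 + 0.0004 + 0.0004 + 0.0025 + 0.0400 + 0.0196 = 0.2230
B = 1 / 0.2230 = 4.4843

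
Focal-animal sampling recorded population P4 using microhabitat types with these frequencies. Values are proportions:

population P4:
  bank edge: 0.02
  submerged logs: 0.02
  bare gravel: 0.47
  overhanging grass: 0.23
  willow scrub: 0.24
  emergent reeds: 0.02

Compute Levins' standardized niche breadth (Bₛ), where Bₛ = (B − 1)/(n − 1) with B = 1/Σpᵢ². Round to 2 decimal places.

Σpᵢ² = 0.02² + 0.02² + 0.47² + 0.23² + 0.24² + 0.02² = 0.0004 + 0.0004 + 0.2209 + 0.0529 + 0.0576 + 0.0004 = 0.3326
B = 1 / 0.3326 = 3.0066
Bₛ = (B − 1)/(n − 1) = (3.0066 − 1)/(6 − 1) = 2.0066/5 = 0.4013

0.40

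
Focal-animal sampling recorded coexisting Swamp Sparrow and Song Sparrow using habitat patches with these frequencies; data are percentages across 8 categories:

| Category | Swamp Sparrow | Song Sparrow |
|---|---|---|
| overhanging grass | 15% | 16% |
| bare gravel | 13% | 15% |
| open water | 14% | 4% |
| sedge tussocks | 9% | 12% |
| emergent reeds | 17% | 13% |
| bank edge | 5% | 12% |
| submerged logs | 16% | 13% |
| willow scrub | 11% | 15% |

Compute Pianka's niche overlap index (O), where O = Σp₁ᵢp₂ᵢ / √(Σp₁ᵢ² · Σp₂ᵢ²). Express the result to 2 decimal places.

Convert percentages to proportions (divide by 100).
Σ p₁ᵢp₂ᵢ = 0.0240 + 0.0195 + 0.0056 + 0.0108 + 0.0221 + 0.0060 + 0.0208 + 0.0165 = 0.1253
Σp_1ᵢ² = 0.15² + 0.13² + 0.14² + 0.09² + 0.17² + 0.05² + 0.16² + 0.11² = 0.0225 + 0.0169 + 0.0196 + 0.0081 + 0.0289 + 0.0025 + 0.0256 + 0.0121 = 0.1362
Σp_2ᵢ² = 0.16² + 0.15² + 0.04² + 0.12² + 0.13² + 0.12² + 0.13² + 0.15² = 0.0256 + 0.0225 + 0.0016 + 0.0144 + 0.0169 + 0.0144 + 0.0169 + 0.0225 = 0.1348
O = 0.1253 / √(0.1362 × 0.1348) = 0.1253 / 0.13550 = 0.9247

0.92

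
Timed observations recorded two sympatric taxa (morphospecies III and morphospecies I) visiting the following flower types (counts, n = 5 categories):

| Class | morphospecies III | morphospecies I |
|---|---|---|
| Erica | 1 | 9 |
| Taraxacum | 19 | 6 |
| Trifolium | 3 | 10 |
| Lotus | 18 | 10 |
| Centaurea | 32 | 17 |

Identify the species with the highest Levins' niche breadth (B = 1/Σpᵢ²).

Proportions for morphospecies III (n=73): 1/73=0.0137, 19/73=0.2603, 3/73=0.0411, 18/73=0.2466, 32/73=0.4384
Proportions for morphospecies I (n=52): 9/52=0.1731, 6/52=0.1154, 10/52=0.1923, 10/52=0.1923, 17/52=0.3269
Σp_IIIᵢ² = 0.0137² + 0.2603² + 0.0411² + 0.2466² + 0.4384² = 0.000188 + 0.067756 + 0.001689 + 0.060812 + 0.192195 = 0.322640
B_III = 1 / 0.322640 = 3.0994
Σp_Iᵢ² = 0.1731² + 0.1154² + 0.1923² + 0.1923² + 0.3269² = 0.029964 + 0.013317 + 0.036979 + 0.036979 + 0.106864 = 0.224103
B_I = 1 / 0.224103 = 4.4622
Highest B → broadest niche (most generalist): morphospecies I (B = 4.46).

morphospecies I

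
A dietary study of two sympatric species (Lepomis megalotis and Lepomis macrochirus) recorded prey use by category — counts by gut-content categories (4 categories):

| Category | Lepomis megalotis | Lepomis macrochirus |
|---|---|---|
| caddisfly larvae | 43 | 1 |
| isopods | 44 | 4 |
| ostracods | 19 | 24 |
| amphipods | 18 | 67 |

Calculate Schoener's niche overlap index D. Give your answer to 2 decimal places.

Proportions for Lepomis megalotis (n=124): 43/124=0.3468, 44/124=0.3548, 19/124=0.1532, 18/124=0.1452
Proportions for Lepomis macrochirus (n=96): 1/96=0.0104, 4/96=0.0417, 24/96=0.2500, 67/96=0.6979
Σ|p₁ᵢ − p₂ᵢ| = 0.3364 + 0.3131 + 0.0968 + 0.5527 = 1.2990
D = 1 − ½ × 1.2990 = 1 − 0.64950 = 0.35050

0.35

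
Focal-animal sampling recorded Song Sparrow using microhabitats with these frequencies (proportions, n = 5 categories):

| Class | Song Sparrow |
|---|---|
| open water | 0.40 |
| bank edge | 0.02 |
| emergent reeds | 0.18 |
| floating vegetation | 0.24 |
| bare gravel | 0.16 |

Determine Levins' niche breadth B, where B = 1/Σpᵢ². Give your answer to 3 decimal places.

Σpᵢ² = 0.40² + 0.02² + 0.18² + 0.24² + 0.16² = 0.1600 + 0.0004 + 0.0324 + 0.0576 + 0.0256 = 0.2760
B = 1 / 0.2760 = 3.62319

3.623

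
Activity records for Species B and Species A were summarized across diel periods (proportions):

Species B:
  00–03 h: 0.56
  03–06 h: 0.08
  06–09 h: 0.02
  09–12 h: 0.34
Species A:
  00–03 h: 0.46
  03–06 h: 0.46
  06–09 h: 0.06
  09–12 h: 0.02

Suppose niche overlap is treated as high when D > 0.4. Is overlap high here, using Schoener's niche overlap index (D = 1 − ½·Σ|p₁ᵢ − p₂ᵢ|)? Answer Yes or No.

Yes

Σ|p₁ᵢ − p₂ᵢ| = 0.10 + 0.38 + 0.04 + 0.32 = 0.84
D = 1 − ½ × 0.84 = 1 − 0.420 = 0.5800
D = 0.5800 > 0.4 → Yes.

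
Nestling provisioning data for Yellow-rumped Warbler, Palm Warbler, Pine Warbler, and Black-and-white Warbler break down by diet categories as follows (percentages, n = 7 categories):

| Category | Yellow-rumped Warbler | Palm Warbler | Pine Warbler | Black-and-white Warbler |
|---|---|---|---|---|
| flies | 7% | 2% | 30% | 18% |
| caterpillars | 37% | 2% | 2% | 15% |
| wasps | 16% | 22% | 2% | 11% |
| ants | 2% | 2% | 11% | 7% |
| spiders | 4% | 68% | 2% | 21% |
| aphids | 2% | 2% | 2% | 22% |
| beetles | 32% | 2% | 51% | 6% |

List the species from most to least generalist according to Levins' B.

Black-and-white Warbler > Yellow-rumped Warbler > Pine Warbler > Palm Warbler

Convert percentages to proportions (divide by 100).
Σp_Yellᵢ² = 0.07² + 0.37² + 0.16² + 0.02² + 0.04² + 0.02² + 0.32² = 0.0049 + 0.1369 + 0.0256 + 0.0004 + 0.0016 + 0.0004 + 0.1024 = 0.2722
B_Yell = 1 / 0.2722 = 3.6738
Σp_Palmᵢ² = 0.02² + 0.02² + 0.22² + 0.02² + 0.68² + 0.02² + 0.02² = 0.0004 + 0.0004 + 0.0484 + 0.0004 + 0.4624 + 0.0004 + 0.0004 = 0.5128
B_Palm = 1 / 0.5128 = 1.9501
Σp_Pineᵢ² = 0.30² + 0.02² + 0.02² + 0.11² + 0.02² + 0.02² + 0.51² = 0.0900 + 0.0004 + 0.0004 + 0.0121 + 0.0004 + 0.0004 + 0.2601 = 0.3638
B_Pine = 1 / 0.3638 = 2.7488
Σp_Blacᵢ² = 0.18² + 0.15² + 0.11² + 0.07² + 0.21² + 0.22² + 0.06² = 0.0324 + 0.0225 + 0.0121 + 0.0049 + 0.0441 + 0.0484 + 0.0036 = 0.1680
B_Blac = 1 / 0.1680 = 5.9524
Ranking by B (broadest → narrowest): Black-and-white Warbler (5.95) > Yellow-rumped Warbler (3.67) > Pine Warbler (2.75) > Palm Warbler (1.95)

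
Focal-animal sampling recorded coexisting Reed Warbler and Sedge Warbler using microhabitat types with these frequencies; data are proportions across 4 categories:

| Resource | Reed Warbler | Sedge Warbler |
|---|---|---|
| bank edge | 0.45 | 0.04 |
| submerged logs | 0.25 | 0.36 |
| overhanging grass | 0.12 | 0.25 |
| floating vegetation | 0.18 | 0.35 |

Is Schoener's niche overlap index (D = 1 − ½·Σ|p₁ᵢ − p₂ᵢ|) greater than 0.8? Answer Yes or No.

Σ|p₁ᵢ − p₂ᵢ| = 0.41 + 0.11 + 0.13 + 0.17 = 0.82
D = 1 − ½ × 0.82 = 1 − 0.410 = 0.5900
D = 0.5900 < 0.8 → No.

No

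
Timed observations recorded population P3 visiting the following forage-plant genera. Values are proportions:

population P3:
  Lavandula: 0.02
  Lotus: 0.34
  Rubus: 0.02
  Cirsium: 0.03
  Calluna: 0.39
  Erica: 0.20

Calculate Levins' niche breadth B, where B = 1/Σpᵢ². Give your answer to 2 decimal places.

3.23

Σpᵢ² = 0.02² + 0.34² + 0.02² + 0.03² + 0.39² + 0.20² = 0.0004 + 0.1156 + 0.0004 + 0.0009 + 0.1521 + 0.0400 = 0.3094
B = 1 / 0.3094 = 3.2321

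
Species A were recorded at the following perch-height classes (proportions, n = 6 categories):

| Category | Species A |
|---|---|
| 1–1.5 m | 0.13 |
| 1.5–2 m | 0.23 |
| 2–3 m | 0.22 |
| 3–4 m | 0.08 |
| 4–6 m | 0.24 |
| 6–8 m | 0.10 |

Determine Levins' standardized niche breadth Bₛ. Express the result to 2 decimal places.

Σpᵢ² = 0.13² + 0.23² + 0.22² + 0.08² + 0.24² + 0.10² = 0.0169 + 0.0529 + 0.0484 + 0.0064 + 0.0576 + 0.0100 = 0.1922
B = 1 / 0.1922 = 5.2029
Bₛ = (B − 1)/(n − 1) = (5.2029 − 1)/(6 − 1) = 4.2029/5 = 0.8406

0.84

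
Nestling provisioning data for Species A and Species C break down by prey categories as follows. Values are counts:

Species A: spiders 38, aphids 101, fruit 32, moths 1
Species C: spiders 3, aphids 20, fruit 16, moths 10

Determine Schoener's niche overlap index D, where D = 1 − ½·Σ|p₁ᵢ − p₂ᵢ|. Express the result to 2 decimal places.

0.66

Proportions for Species A (n=172): 38/172=0.2209, 101/172=0.5872, 32/172=0.1860, 1/172=0.0058
Proportions for Species C (n=49): 3/49=0.0612, 20/49=0.4082, 16/49=0.3265, 10/49=0.2041
Σ|p₁ᵢ − p₂ᵢ| = 0.1597 + 0.1790 + 0.1405 + 0.1983 = 0.6775
D = 1 − ½ × 0.6775 = 1 − 0.33875 = 0.66125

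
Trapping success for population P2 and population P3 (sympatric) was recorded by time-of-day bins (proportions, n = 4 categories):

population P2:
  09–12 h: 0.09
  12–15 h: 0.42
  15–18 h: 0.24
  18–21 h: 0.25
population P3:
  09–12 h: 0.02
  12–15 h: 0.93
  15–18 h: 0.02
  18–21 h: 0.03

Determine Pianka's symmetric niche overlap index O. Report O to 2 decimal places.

Σ p₁ᵢp₂ᵢ = 0.0018 + 0.3906 + 0.0048 + 0.0075 = 0.4047
Σp_1ᵢ² = 0.09² + 0.42² + 0.24² + 0.25² = 0.0081 + 0.1764 + 0.0576 + 0.0625 = 0.3046
Σp_2ᵢ² = 0.02² + 0.93² + 0.02² + 0.03² = 0.0004 + 0.8649 + 0.0004 + 0.0009 = 0.8666
O = 0.4047 / √(0.3046 × 0.8666) = 0.4047 / 0.51378 = 0.7877

0.79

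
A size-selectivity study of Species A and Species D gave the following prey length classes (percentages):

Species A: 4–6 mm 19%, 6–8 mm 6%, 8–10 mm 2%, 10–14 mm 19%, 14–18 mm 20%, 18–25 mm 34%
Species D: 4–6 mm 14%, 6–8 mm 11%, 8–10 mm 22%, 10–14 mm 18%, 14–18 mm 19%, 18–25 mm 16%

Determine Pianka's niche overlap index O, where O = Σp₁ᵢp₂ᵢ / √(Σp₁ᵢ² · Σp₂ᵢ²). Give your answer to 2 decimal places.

0.82

Convert percentages to proportions (divide by 100).
Σ p₁ᵢp₂ᵢ = 0.0266 + 0.0066 + 0.0044 + 0.0342 + 0.0380 + 0.0544 = 0.1642
Σp_1ᵢ² = 0.19² + 0.06² + 0.02² + 0.19² + 0.20² + 0.34² = 0.0361 + 0.0036 + 0.0004 + 0.0361 + 0.0400 + 0.1156 = 0.2318
Σp_2ᵢ² = 0.14² + 0.11² + 0.22² + 0.18² + 0.19² + 0.16² = 0.0196 + 0.0121 + 0.0484 + 0.0324 + 0.0361 + 0.0256 = 0.1742
O = 0.1642 / √(0.2318 × 0.1742) = 0.1642 / 0.20095 = 0.8171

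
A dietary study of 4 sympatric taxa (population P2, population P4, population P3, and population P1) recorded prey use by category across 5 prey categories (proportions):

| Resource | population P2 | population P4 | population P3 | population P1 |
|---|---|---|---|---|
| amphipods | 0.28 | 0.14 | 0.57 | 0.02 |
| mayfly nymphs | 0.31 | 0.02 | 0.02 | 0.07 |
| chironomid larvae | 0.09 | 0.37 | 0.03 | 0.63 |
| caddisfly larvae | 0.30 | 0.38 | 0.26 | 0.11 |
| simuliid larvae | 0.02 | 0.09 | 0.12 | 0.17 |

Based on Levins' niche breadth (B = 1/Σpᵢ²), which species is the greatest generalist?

population P2

Σp_P2ᵢ² = 0.28² + 0.31² + 0.09² + 0.30² + 0.02² = 0.0784 + 0.0961 + 0.0081 + 0.0900 + 0.0004 = 0.2730
B_P2 = 1 / 0.2730 = 3.6630
Σp_P4ᵢ² = 0.14² + 0.02² + 0.37² + 0.38² + 0.09² = 0.0196 + 0.0004 + 0.1369 + 0.1444 + 0.0081 = 0.3094
B_P4 = 1 / 0.3094 = 3.2321
Σp_P3ᵢ² = 0.57² + 0.02² + 0.03² + 0.26² + 0.12² = 0.3249 + 0.0004 + 0.0009 + 0.0676 + 0.0144 = 0.4082
B_P3 = 1 / 0.4082 = 2.4498
Σp_P1ᵢ² = 0.02² + 0.07² + 0.63² + 0.11² + 0.17² = 0.0004 + 0.0049 + 0.3969 + 0.0121 + 0.0289 = 0.4432
B_P1 = 1 / 0.4432 = 2.2563
Highest B → broadest niche (most generalist): population P2 (B = 3.66).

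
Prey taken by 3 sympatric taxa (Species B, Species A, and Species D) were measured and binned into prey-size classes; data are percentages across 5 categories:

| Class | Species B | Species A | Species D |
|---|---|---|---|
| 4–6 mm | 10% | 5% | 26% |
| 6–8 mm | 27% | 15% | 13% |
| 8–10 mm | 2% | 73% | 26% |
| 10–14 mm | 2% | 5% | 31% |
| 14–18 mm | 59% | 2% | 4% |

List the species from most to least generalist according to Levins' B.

Species D > Species B > Species A

Convert percentages to proportions (divide by 100).
Σp_Bᵢ² = 0.10² + 0.27² + 0.02² + 0.02² + 0.59² = 0.0100 + 0.0729 + 0.0004 + 0.0004 + 0.3481 = 0.4318
B_B = 1 / 0.4318 = 2.3159
Σp_Aᵢ² = 0.05² + 0.15² + 0.73² + 0.05² + 0.02² = 0.0025 + 0.0225 + 0.5329 + 0.0025 + 0.0004 = 0.5608
B_A = 1 / 0.5608 = 1.7832
Σp_Dᵢ² = 0.26² + 0.13² + 0.26² + 0.31² + 0.04² = 0.0676 + 0.0169 + 0.0676 + 0.0961 + 0.0016 = 0.2498
B_D = 1 / 0.2498 = 4.0032
Ranking by B (broadest → narrowest): Species D (4.00) > Species B (2.32) > Species A (1.78)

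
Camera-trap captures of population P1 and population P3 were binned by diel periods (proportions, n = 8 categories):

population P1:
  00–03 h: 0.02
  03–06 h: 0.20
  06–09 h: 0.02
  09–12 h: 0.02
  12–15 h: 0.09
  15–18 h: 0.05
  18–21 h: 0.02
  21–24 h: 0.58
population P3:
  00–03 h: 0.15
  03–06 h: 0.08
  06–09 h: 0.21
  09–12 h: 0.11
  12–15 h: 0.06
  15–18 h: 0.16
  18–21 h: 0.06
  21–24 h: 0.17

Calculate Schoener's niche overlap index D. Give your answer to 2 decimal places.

Σ|p₁ᵢ − p₂ᵢ| = 0.13 + 0.12 + 0.19 + 0.09 + 0.03 + 0.11 + 0.04 + 0.41 = 1.12
D = 1 − ½ × 1.12 = 1 − 0.560 = 0.4400

0.44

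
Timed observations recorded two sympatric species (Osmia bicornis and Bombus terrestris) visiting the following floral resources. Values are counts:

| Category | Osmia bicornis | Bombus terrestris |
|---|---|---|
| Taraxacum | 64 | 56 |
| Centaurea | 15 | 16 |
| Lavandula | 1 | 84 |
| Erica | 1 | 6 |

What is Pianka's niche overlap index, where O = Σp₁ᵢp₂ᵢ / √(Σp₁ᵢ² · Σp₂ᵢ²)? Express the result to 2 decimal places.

0.58

Proportions for Osmia bicornis (n=81): 64/81=0.7901, 15/81=0.1852, 1/81=0.0123, 1/81=0.0123
Proportions for Bombus terrestris (n=162): 56/162=0.3457, 16/162=0.0988, 84/162=0.5185, 6/162=0.0370
Σ p₁ᵢp₂ᵢ = 0.273138 + 0.018298 + 0.006378 + 0.000455 = 0.298269
Σp_1ᵢ² = 0.7901² + 0.1852² + 0.0123² + 0.0123² = 0.624258 + 0.034299 + 0.000151 + 0.000151 = 0.658859
Σp_2ᵢ² = 0.3457² + 0.0988² + 0.5185² + 0.0370² = 0.119508 + 0.009761 + 0.268842 + 0.001369 = 0.399480
O = 0.298269 / √(0.658859 × 0.399480) = 0.298269 / 0.5130312 = 0.5814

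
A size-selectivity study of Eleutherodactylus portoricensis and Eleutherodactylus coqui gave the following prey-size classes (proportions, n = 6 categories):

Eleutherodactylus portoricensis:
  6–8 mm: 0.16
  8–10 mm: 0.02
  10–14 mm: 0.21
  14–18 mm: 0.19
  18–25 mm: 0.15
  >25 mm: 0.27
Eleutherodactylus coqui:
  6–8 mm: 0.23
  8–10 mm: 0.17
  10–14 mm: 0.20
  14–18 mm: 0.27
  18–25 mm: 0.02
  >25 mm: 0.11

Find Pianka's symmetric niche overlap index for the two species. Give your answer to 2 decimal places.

0.81

Σ p₁ᵢp₂ᵢ = 0.0368 + 0.0034 + 0.0420 + 0.0513 + 0.0030 + 0.0297 = 0.1662
Σp_1ᵢ² = 0.16² + 0.02² + 0.21² + 0.19² + 0.15² + 0.27² = 0.0256 + 0.0004 + 0.0441 + 0.0361 + 0.0225 + 0.0729 = 0.2016
Σp_2ᵢ² = 0.23² + 0.17² + 0.20² + 0.27² + 0.02² + 0.11² = 0.0529 + 0.0289 + 0.0400 + 0.0729 + 0.0004 + 0.0121 = 0.2072
O = 0.1662 / √(0.2016 × 0.2072) = 0.1662 / 0.20438 = 0.8132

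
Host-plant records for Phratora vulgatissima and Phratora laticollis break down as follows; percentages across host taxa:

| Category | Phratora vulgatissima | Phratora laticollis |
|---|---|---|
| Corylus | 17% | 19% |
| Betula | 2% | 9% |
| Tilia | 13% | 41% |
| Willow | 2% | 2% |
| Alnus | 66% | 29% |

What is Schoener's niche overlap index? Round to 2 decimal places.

0.63

Convert percentages to proportions (divide by 100).
Σ|p₁ᵢ − p₂ᵢ| = 0.02 + 0.07 + 0.28 + 0.00 + 0.37 = 0.74
D = 1 − ½ × 0.74 = 1 − 0.370 = 0.6300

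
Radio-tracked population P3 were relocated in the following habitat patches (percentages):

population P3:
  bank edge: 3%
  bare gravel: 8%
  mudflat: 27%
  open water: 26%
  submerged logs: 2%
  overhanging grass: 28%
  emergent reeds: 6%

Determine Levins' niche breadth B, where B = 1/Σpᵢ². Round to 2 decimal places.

Convert percentages to proportions (divide by 100).
Σpᵢ² = 0.03² + 0.08² + 0.27² + 0.26² + 0.02² + 0.28² + 0.06² = 0.0009 + 0.0064 + 0.0729 + 0.0676 + 0.0004 + 0.0784 + 0.0036 = 0.2302
B = 1 / 0.2302 = 4.3440

4.34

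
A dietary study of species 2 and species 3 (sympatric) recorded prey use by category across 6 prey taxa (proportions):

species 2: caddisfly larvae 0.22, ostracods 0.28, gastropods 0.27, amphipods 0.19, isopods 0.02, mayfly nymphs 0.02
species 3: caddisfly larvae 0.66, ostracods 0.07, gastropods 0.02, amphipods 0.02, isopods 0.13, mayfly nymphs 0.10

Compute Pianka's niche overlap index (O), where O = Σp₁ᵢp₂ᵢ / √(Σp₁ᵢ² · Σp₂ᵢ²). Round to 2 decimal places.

0.54

Σ p₁ᵢp₂ᵢ = 0.1452 + 0.0196 + 0.0054 + 0.0038 + 0.0026 + 0.0020 = 0.1786
Σp_1ᵢ² = 0.22² + 0.28² + 0.27² + 0.19² + 0.02² + 0.02² = 0.0484 + 0.0784 + 0.0729 + 0.0361 + 0.0004 + 0.0004 = 0.2366
Σp_2ᵢ² = 0.66² + 0.07² + 0.02² + 0.02² + 0.13² + 0.10² = 0.4356 + 0.0049 + 0.0004 + 0.0004 + 0.0169 + 0.0100 = 0.4682
O = 0.1786 / √(0.2366 × 0.4682) = 0.1786 / 0.33283 = 0.5366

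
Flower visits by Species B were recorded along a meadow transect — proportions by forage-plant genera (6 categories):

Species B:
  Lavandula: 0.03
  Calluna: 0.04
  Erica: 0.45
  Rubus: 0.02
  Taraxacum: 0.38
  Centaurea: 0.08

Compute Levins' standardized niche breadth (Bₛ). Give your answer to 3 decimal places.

Σpᵢ² = 0.03² + 0.04² + 0.45² + 0.02² + 0.38² + 0.08² = 0.0009 + 0.0016 + 0.2025 + 0.0004 + 0.1444 + 0.0064 = 0.3562
B = 1 / 0.3562 = 2.80741
Bₛ = (B − 1)/(n − 1) = (2.80741 − 1)/(6 − 1) = 1.80741/5 = 0.36148

0.361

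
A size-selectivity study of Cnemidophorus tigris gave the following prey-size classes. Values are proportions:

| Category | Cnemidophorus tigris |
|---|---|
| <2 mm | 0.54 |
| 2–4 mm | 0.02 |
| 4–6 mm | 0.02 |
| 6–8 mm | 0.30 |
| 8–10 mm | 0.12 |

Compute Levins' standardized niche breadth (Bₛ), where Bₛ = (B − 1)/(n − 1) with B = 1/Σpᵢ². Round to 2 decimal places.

0.38

Σpᵢ² = 0.54² + 0.02² + 0.02² + 0.30² + 0.12² = 0.2916 + 0.0004 + 0.0004 + 0.0900 + 0.0144 = 0.3968
B = 1 / 0.3968 = 2.5202
Bₛ = (B − 1)/(n − 1) = (2.5202 − 1)/(5 − 1) = 1.5202/4 = 0.3801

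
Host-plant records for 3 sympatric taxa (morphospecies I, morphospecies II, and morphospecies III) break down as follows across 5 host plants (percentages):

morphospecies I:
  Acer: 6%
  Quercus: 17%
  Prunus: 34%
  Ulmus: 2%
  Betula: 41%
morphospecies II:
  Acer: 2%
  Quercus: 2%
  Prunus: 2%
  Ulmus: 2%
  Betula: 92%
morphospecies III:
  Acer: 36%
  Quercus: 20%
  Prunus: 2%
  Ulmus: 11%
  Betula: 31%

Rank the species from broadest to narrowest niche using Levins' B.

Convert percentages to proportions (divide by 100).
Σp_Iᵢ² = 0.06² + 0.17² + 0.34² + 0.02² + 0.41² = 0.0036 + 0.0289 + 0.1156 + 0.0004 + 0.1681 = 0.3166
B_I = 1 / 0.3166 = 3.1586
Σp_IIᵢ² = 0.02² + 0.02² + 0.02² + 0.02² + 0.92² = 0.0004 + 0.0004 + 0.0004 + 0.0004 + 0.8464 = 0.8480
B_II = 1 / 0.8480 = 1.1792
Σp_IIIᵢ² = 0.36² + 0.20² + 0.02² + 0.11² + 0.31² = 0.1296 + 0.0400 + 0.0004 + 0.0121 + 0.0961 = 0.2782
B_III = 1 / 0.2782 = 3.5945
Ranking by B (broadest → narrowest): morphospecies III (3.59) > morphospecies I (3.16) > morphospecies II (1.18)

morphospecies III > morphospecies I > morphospecies II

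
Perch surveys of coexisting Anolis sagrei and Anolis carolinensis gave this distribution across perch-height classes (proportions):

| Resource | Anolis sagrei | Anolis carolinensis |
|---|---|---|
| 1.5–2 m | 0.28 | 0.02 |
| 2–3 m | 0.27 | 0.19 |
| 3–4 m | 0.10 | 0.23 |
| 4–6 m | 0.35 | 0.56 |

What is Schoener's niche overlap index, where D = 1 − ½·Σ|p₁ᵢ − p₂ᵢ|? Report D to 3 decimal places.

Σ|p₁ᵢ − p₂ᵢ| = 0.26 + 0.08 + 0.13 + 0.21 = 0.68
D = 1 − ½ × 0.68 = 1 − 0.340 = 0.66000

0.660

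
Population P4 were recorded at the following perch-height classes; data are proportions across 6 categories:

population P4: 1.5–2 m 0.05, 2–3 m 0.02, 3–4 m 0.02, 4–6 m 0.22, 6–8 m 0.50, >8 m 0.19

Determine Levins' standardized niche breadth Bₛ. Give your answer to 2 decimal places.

Σpᵢ² = 0.05² + 0.02² + 0.02² + 0.22² + 0.50² + 0.19² = 0.0025 + 0.0004 + 0.0004 + 0.0484 + 0.2500 + 0.0361 = 0.3378
B = 1 / 0.3378 = 2.9603
Bₛ = (B − 1)/(n − 1) = (2.9603 − 1)/(6 − 1) = 1.9603/5 = 0.3921

0.39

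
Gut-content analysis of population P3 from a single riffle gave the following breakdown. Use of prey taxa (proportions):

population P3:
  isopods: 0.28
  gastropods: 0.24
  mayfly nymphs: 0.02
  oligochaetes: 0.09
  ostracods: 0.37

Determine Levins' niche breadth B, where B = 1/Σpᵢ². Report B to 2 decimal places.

Σpᵢ² = 0.28² + 0.24² + 0.02² + 0.09² + 0.37² = 0.0784 + 0.0576 + 0.0004 + 0.0081 + 0.1369 = 0.2814
B = 1 / 0.2814 = 3.5537

3.55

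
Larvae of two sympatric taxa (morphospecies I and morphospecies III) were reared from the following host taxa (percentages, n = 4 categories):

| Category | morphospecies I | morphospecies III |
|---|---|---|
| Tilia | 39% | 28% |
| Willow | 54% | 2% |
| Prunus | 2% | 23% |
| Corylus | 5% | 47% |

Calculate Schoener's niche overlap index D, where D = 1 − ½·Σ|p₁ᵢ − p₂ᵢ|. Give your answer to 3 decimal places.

0.370

Convert percentages to proportions (divide by 100).
Σ|p₁ᵢ − p₂ᵢ| = 0.11 + 0.52 + 0.21 + 0.42 = 1.26
D = 1 − ½ × 1.26 = 1 − 0.630 = 0.37000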